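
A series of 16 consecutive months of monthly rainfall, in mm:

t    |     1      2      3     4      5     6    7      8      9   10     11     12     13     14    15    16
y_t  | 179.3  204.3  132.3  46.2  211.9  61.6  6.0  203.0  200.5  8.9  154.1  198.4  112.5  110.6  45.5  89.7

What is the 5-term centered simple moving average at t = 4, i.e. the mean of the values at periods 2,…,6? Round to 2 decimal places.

131.26

Sum of periods 2–6: 204.3 + 132.3 + 46.2 + 211.9 + 61.6 = 656.3
Divide by 5: 656.3 / 5 = 131.26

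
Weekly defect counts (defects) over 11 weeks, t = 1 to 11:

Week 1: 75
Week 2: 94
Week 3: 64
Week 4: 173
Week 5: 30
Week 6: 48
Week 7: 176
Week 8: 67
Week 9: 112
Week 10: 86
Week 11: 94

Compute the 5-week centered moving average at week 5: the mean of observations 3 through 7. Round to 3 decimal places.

98.200

Sum of periods 3–7: 64 + 173 + 30 + 48 + 176 = 491
Divide by 5: 491 / 5 = 98.200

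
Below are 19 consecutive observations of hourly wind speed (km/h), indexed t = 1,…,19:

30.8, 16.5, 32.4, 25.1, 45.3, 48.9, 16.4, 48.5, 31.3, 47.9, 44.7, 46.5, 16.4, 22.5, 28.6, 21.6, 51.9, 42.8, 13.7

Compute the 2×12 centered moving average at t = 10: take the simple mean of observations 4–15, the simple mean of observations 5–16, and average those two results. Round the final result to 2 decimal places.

35.03

Sum over 4–15: 25.1 + 45.3 + 48.9 + 16.4 + 48.5 + 31.3 + 47.9 + 44.7 + 46.5 + 16.4 + 22.5 + 28.6 = 422.1
Sum over 5–16: 45.3 + 48.9 + 16.4 + 48.5 + 31.3 + 47.9 + 44.7 + 46.5 + 16.4 + 22.5 + 28.6 + 21.6 = 418.6
CMA at t=10 = (422.1 + 418.6) / (2·12) = 840.7 / 24 = 35.03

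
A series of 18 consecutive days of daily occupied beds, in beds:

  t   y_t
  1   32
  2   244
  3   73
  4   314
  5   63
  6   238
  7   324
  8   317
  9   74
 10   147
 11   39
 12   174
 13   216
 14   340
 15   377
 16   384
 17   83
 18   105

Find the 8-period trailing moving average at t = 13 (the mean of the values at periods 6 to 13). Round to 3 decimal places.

Sum of periods 6–13: 238 + 324 + 317 + 74 + 147 + 39 + 174 + 216 = 1529
Divide by 8: 1529 / 8 = 191.125

191.125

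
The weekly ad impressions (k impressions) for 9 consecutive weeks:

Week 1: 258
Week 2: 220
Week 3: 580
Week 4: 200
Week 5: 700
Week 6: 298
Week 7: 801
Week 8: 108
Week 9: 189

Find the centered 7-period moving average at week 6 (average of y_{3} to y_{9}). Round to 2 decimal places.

410.86

Sum of periods 3–9: 580 + 200 + 700 + 298 + 801 + 108 + 189 = 2876
Divide by 7: 2876 / 7 = 410.86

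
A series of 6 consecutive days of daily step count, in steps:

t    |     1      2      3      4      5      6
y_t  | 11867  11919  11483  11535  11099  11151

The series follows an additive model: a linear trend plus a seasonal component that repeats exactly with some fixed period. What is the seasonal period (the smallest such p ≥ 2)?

First differences y_{t+1} − y_t: 52, -436, 52, -436, 52, …
The difference pattern repeats every 2 terms and not for any smaller step, so p = 2.

2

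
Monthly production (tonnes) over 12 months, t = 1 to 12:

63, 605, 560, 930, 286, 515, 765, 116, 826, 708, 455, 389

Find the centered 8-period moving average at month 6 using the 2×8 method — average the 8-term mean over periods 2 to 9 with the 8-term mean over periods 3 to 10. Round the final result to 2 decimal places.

581.81

Sum over 2–9: 605 + 560 + 930 + 286 + 515 + 765 + 116 + 826 = 4603
Sum over 3–10: 560 + 930 + 286 + 515 + 765 + 116 + 826 + 708 = 4706
CMA at t=6 = (4603 + 4706) / (2·8) = 9309 / 16 = 581.81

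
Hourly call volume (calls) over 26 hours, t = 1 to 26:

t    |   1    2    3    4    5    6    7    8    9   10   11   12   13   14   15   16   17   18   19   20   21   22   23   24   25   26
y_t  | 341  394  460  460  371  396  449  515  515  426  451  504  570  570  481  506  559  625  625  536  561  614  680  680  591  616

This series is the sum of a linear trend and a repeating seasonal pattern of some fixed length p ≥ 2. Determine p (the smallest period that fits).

5

First differences y_{t+1} − y_t: 53, 66, 0, -89, 25, 53, 66, 0, -89, 25, 53, 66, …
The difference pattern repeats every 5 terms and not for any smaller step, so p = 5.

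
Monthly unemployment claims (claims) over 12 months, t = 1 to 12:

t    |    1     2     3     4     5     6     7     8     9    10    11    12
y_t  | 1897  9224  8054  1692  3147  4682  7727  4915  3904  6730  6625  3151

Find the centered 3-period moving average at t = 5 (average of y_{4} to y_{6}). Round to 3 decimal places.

Sum of periods 4–6: 1692 + 3147 + 4682 = 9521
Divide by 3: 9521 / 3 = 3173.667

3173.667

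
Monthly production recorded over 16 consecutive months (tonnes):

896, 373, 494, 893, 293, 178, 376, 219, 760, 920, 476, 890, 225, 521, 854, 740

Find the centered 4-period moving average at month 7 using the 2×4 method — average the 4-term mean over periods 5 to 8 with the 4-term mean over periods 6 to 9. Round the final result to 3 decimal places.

Sum over 5–8: 293 + 178 + 376 + 219 = 1066
Sum over 6–9: 178 + 376 + 219 + 760 = 1533
CMA at t=7 = (1066 + 1533) / (2·4) = 2599 / 8 = 324.875

324.875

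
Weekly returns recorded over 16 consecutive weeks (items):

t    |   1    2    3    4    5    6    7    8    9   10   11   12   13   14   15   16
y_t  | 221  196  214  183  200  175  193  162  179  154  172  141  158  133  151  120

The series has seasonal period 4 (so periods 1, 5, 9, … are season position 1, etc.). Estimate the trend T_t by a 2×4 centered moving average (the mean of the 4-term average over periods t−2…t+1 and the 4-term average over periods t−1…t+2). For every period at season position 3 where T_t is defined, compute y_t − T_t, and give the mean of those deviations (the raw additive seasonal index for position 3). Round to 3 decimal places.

13.125

Season position 3 occurs at t = 3, 7, 11 (where T_t is defined).
t=3: T_3 = 200.87500; y_3 − T_3 = 214 − 200.87500 = 13.12500
t=7: T_7 = 179.87500; y_7 − T_7 = 193 − 179.87500 = 13.12500
t=11: T_11 = 158.87500; y_11 − T_11 = 172 − 158.87500 = 13.12500
Mean deviation: (13.12500 + 13.12500 + 13.12500) / 3 = 13.125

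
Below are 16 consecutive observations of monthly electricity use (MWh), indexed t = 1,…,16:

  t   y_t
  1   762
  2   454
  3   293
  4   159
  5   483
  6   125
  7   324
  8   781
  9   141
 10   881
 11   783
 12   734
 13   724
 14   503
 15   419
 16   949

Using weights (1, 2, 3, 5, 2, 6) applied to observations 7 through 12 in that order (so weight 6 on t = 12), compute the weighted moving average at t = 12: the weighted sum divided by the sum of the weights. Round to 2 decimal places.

667.58

Weighted sum: 1·324 + 2·781 + 3·141 + 5·881 + 2·783 + 6·734 = 324 + 1562 + 423 + 4405 + 1566 + 4404 = 12684
Weight total: 1 + 2 + 3 + 5 + 2 + 6 = 19
WMA = 12684 / 19 = 667.58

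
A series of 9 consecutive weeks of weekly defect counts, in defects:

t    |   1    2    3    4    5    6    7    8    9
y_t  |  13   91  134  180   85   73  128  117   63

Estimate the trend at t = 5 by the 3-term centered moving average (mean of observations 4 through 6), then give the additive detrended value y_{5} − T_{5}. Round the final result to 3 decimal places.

-27.667

Trend T_5 = (180 + 85 + 73) / 3 = 338/3 = 112.66667
Detrended value: 85 − 112.66667 = -27.667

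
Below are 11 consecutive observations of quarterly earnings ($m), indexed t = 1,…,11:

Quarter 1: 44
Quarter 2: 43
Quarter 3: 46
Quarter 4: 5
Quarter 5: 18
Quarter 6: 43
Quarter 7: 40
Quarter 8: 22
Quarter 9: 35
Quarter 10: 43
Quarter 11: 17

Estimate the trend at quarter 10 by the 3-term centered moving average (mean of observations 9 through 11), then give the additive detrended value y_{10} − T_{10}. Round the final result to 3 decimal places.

Trend T_10 = (35 + 43 + 17) / 3 = 95/3 = 31.66667
Detrended value: 43 − 31.66667 = 11.333

11.333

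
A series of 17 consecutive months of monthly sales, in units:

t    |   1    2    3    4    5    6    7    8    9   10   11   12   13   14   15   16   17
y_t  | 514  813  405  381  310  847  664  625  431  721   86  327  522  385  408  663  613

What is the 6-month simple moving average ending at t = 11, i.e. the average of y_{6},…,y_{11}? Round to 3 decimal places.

562.333

Sum of periods 6–11: 847 + 664 + 625 + 431 + 721 + 86 = 3374
Divide by 6: 3374 / 6 = 562.333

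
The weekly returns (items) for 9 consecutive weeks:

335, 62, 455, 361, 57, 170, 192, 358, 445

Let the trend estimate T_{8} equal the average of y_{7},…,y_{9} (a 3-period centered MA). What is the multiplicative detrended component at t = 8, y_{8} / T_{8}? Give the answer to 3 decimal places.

1.079

Trend T_8 = (192 + 358 + 445) / 3 = 995/3 = 331.66667
Ratio to trend: 358 / 331.66667 = 1.079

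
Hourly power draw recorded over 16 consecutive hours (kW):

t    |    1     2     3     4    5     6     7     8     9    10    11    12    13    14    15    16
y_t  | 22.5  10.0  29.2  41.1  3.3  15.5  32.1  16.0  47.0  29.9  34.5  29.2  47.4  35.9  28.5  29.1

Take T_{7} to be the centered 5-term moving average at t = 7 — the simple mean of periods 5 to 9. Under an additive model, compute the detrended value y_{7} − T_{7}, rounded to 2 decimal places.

9.32

Trend T_7 = (3.3 + 15.5 + 32.1 + 16.0 + 47.0) / 5 = 113.9/5 = 22.7800
Detrended value: 32.1 − 22.7800 = 9.32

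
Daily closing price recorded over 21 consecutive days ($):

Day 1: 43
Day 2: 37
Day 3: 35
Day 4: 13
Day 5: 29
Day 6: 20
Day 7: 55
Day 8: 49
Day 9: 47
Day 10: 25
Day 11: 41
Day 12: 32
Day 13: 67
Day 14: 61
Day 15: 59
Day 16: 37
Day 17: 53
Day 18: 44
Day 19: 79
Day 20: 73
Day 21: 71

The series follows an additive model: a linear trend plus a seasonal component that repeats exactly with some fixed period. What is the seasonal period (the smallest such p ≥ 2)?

6

First differences y_{t+1} − y_t: -6, -2, -22, 16, -9, 35, -6, -2, -22, 16, -9, 35, -6, -2, …
The difference pattern repeats every 6 terms and not for any smaller step, so p = 6.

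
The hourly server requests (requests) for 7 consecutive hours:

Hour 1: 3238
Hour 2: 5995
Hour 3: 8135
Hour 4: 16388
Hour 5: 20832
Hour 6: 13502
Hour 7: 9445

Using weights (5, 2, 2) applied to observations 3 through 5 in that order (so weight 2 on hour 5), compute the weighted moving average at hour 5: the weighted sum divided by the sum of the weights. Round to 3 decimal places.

12790.556

Weighted sum: 5·8135 + 2·16388 + 2·20832 = 40675 + 32776 + 41664 = 115115
Weight total: 5 + 2 + 2 = 9
WMA = 115115 / 9 = 12790.556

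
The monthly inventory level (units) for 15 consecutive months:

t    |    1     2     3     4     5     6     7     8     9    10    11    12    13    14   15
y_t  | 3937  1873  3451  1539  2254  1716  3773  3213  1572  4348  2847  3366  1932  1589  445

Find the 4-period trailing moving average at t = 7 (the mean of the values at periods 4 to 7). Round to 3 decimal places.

2320.500

Sum of periods 4–7: 1539 + 2254 + 1716 + 3773 = 9282
Divide by 4: 9282 / 4 = 2320.500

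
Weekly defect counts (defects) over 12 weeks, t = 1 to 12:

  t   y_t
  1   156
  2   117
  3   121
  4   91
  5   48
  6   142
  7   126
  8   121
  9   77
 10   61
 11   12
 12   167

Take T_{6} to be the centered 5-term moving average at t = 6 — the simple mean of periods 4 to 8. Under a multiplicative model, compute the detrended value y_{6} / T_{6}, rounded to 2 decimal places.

1.34

Trend T_6 = (91 + 48 + 142 + 126 + 121) / 5 = 528/5 = 105.6000
Ratio to trend: 142 / 105.6000 = 1.34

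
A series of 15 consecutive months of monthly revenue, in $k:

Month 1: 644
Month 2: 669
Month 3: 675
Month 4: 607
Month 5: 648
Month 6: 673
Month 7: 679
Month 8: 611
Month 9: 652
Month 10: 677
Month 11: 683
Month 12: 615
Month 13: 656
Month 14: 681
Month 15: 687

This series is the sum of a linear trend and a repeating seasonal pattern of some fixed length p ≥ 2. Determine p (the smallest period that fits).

First differences y_{t+1} − y_t: 25, 6, -68, 41, 25, 6, -68, 41, 25, 6, …
The difference pattern repeats every 4 terms and not for any smaller step, so p = 4.

4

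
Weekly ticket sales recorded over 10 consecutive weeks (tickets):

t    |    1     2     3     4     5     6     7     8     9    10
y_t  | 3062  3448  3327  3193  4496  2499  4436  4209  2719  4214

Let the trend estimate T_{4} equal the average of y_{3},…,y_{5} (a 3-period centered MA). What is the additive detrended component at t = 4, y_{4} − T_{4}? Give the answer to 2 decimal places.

Trend T_4 = (3327 + 3193 + 4496) / 3 = 11016/3 = 3672.0000
Detrended value: 3193 − 3672.0000 = -479.00

-479.00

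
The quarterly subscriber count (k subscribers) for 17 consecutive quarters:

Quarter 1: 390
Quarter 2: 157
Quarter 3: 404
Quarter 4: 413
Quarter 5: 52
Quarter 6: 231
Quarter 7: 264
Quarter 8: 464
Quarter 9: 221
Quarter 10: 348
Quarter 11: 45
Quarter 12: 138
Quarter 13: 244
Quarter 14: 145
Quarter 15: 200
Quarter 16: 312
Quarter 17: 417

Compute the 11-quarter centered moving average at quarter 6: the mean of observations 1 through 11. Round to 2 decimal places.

271.73

Sum of periods 1–11: 390 + 157 + 404 + 413 + 52 + 231 + 264 + 464 + 221 + 348 + 45 = 2989
Divide by 11: 2989 / 11 = 271.73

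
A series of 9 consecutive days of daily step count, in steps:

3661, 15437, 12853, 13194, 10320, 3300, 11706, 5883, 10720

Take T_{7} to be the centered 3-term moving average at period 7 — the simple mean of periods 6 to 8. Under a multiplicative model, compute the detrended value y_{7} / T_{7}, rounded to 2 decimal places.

Trend T_7 = (3300 + 11706 + 5883) / 3 = 20889/3 = 6963.0000
Ratio to trend: 11706 / 6963.0000 = 1.68

1.68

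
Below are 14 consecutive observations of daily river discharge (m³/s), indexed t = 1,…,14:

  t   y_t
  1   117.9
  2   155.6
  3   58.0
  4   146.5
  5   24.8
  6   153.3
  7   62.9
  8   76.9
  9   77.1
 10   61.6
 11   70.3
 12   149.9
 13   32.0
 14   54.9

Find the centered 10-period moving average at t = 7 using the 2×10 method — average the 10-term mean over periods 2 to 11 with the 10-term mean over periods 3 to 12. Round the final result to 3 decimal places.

Sum over 2–11: 155.6 + 58.0 + 146.5 + 24.8 + 153.3 + 62.9 + 76.9 + 77.1 + 61.6 + 70.3 = 887.0
Sum over 3–12: 58.0 + 146.5 + 24.8 + 153.3 + 62.9 + 76.9 + 77.1 + 61.6 + 70.3 + 149.9 = 881.3
CMA at t=7 = (887.0 + 881.3) / (2·10) = 1768.3 / 20 = 88.415

88.415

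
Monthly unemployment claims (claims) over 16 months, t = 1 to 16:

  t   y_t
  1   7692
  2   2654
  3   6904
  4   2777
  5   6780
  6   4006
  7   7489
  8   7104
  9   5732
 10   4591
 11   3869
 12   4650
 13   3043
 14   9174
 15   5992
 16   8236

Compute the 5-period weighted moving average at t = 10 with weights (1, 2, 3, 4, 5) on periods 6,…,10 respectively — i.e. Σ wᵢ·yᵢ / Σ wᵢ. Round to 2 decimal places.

5745.27

Weighted sum: 1·4006 + 2·7489 + 3·7104 + 4·5732 + 5·4591 = 4006 + 14978 + 21312 + 22928 + 22955 = 86179
Weight total: 1 + 2 + 3 + 4 + 5 = 15
WMA = 86179 / 15 = 5745.27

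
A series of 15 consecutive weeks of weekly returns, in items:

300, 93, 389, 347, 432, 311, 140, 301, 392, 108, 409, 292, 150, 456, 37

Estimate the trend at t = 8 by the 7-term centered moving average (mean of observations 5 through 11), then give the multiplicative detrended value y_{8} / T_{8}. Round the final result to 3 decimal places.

Trend T_8 = (432 + 311 + 140 + 301 + 392 + 108 + 409) / 7 = 2093/7 = 299.00000
Ratio to trend: 301 / 299.00000 = 1.007

1.007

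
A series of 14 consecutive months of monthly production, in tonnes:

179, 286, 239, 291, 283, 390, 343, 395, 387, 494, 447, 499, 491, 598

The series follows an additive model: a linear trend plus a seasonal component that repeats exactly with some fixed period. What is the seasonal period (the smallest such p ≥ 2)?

4

First differences y_{t+1} − y_t: 107, -47, 52, -8, 107, -47, 52, -8, 107, -47, …
The difference pattern repeats every 4 terms and not for any smaller step, so p = 4.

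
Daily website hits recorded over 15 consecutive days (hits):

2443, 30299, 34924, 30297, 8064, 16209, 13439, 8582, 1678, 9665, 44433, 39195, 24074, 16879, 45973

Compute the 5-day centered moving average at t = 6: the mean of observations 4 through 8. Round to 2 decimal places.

15318.20

Sum of periods 4–8: 30297 + 8064 + 16209 + 13439 + 8582 = 76591
Divide by 5: 76591 / 5 = 15318.20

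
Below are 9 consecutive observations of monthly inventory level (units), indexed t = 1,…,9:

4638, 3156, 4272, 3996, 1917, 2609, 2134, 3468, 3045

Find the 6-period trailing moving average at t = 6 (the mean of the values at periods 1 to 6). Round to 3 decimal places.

3431.333

Sum of periods 1–6: 4638 + 3156 + 4272 + 3996 + 1917 + 2609 = 20588
Divide by 6: 20588 / 6 = 3431.333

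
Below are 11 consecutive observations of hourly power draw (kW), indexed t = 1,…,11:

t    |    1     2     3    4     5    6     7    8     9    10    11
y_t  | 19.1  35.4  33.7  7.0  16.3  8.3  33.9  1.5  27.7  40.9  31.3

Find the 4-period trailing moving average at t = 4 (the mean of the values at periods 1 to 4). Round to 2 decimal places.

Sum of periods 1–4: 19.1 + 35.4 + 33.7 + 7.0 = 95.2
Divide by 4: 95.2 / 4 = 23.80

23.80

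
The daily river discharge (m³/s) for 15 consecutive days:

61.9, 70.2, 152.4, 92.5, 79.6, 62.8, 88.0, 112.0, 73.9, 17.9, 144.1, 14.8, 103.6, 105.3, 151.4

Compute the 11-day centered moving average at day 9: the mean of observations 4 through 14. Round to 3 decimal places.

81.318

Sum of periods 4–14: 92.5 + 79.6 + 62.8 + 88.0 + 112.0 + 73.9 + 17.9 + 144.1 + 14.8 + 103.6 + 105.3 = 894.5
Divide by 11: 894.5 / 11 = 81.318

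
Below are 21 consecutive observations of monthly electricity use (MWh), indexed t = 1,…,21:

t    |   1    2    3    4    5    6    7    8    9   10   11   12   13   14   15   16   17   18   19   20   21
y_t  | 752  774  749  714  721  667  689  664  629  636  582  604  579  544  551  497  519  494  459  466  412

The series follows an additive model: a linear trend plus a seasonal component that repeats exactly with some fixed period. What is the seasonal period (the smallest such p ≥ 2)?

5

First differences y_{t+1} − y_t: 22, -25, -35, 7, -54, 22, -25, -35, 7, -54, 22, -25, …
The difference pattern repeats every 5 terms and not for any smaller step, so p = 5.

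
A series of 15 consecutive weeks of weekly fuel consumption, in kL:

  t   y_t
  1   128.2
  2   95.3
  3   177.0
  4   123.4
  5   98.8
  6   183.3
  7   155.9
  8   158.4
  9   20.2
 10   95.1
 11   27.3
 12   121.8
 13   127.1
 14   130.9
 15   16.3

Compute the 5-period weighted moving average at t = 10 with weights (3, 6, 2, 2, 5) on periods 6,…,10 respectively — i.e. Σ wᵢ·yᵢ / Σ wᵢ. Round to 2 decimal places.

128.78

Weighted sum: 3·183.3 + 6·155.9 + 2·158.4 + 2·20.2 + 5·95.1 = 549.9 + 935.4 + 316.8 + 40.4 + 475.5 = 2318.0
Weight total: 3 + 6 + 2 + 2 + 5 = 18
WMA = 2318.0 / 18 = 128.78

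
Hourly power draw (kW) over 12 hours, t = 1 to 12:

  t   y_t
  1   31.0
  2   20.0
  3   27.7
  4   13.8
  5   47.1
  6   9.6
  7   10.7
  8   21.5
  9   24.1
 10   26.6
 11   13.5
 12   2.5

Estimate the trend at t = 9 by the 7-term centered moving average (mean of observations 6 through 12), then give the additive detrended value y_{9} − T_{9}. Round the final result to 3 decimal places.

8.600

Trend T_9 = (9.6 + 10.7 + 21.5 + 24.1 + 26.6 + 13.5 + 2.5) / 7 = 108.5/7 = 15.50000
Detrended value: 24.1 − 15.50000 = 8.600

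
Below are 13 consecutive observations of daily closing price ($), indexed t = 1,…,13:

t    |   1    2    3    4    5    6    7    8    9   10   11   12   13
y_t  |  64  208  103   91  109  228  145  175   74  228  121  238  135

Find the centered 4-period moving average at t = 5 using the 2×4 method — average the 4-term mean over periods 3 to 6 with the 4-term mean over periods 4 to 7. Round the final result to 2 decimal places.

Sum over 3–6: 103 + 91 + 109 + 228 = 531
Sum over 4–7: 91 + 109 + 228 + 145 = 573
CMA at t=5 = (531 + 573) / (2·4) = 1104 / 8 = 138.00

138.00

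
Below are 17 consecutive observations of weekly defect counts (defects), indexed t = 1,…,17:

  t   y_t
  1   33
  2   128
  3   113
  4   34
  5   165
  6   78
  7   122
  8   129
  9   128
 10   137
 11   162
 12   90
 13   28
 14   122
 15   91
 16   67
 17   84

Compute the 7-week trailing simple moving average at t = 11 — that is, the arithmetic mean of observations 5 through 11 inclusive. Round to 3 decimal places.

131.571

Sum of periods 5–11: 165 + 78 + 122 + 129 + 128 + 137 + 162 = 921
Divide by 7: 921 / 7 = 131.571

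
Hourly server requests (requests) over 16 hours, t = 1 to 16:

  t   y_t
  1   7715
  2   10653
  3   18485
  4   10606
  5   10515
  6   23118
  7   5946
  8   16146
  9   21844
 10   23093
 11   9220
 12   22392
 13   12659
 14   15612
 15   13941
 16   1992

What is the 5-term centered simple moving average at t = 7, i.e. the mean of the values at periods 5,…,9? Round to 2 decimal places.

Sum of periods 5–9: 10515 + 23118 + 5946 + 16146 + 21844 = 77569
Divide by 5: 77569 / 5 = 15513.80

15513.80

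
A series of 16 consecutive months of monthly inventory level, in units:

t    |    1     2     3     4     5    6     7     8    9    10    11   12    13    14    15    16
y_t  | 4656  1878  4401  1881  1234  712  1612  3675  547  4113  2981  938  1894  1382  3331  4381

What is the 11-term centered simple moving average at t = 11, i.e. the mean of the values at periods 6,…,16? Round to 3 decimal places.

2324.182

Sum of periods 6–16: 712 + 1612 + 3675 + 547 + 4113 + 2981 + 938 + 1894 + 1382 + 3331 + 4381 = 25566
Divide by 11: 25566 / 11 = 2324.182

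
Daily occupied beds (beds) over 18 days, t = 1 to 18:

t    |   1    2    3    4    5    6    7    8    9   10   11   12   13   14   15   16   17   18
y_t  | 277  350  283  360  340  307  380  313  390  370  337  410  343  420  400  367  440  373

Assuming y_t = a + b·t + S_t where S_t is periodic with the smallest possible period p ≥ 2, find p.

5

First differences y_{t+1} − y_t: 73, -67, 77, -20, -33, 73, -67, 77, -20, -33, 73, -67, …
The difference pattern repeats every 5 terms and not for any smaller step, so p = 5.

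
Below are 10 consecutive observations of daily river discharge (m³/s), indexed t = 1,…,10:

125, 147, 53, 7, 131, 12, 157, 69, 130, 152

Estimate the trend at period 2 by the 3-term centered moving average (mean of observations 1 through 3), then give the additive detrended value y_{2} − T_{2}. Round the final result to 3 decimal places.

Trend T_2 = (125 + 147 + 53) / 3 = 325/3 = 108.33333
Detrended value: 147 − 108.33333 = 38.667

38.667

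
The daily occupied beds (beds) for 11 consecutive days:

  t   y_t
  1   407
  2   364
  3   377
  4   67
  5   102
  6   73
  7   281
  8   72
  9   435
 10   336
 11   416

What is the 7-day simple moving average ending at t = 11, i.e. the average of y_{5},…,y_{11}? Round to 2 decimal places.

Sum of periods 5–11: 102 + 73 + 281 + 72 + 435 + 336 + 416 = 1715
Divide by 7: 1715 / 7 = 245.00

245.00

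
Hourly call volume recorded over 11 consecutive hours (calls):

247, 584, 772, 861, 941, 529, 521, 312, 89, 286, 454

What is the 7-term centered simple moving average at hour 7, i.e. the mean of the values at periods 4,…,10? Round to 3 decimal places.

Sum of periods 4–10: 861 + 941 + 529 + 521 + 312 + 89 + 286 = 3539
Divide by 7: 3539 / 7 = 505.571

505.571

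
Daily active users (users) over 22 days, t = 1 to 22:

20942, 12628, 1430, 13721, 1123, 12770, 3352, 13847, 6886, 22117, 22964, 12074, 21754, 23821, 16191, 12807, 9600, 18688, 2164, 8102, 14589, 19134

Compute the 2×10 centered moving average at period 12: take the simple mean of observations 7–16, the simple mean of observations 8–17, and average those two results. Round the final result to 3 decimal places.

Sum over 7–16: 3352 + 13847 + 6886 + 22117 + 22964 + 12074 + 21754 + 23821 + 16191 + 12807 = 155813
Sum over 8–17: 13847 + 6886 + 22117 + 22964 + 12074 + 21754 + 23821 + 16191 + 12807 + 9600 = 162061
CMA at t=12 = (155813 + 162061) / (2·10) = 317874 / 20 = 15893.700

15893.700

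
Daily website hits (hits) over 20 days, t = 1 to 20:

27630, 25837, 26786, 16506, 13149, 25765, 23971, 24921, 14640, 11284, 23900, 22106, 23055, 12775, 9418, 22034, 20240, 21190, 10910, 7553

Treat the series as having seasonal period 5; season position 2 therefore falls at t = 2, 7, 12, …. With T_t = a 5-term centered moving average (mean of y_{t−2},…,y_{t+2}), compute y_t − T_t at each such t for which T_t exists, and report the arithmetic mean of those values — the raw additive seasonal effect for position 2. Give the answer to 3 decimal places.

Season position 2 occurs at t = 7, 12, 17 (where T_t is defined).
t=7: T_7 = 20489.20000; y_7 − T_7 = 23971 − 20489.20000 = 3481.80000
t=12: T_12 = 18624.00000; y_12 − T_12 = 22106 − 18624.00000 = 3482.00000
t=17: T_17 = 16758.40000; y_17 − T_17 = 20240 − 16758.40000 = 3481.60000
Mean deviation: (3481.80000 + 3482.00000 + 3481.60000) / 3 = 3481.800

3481.800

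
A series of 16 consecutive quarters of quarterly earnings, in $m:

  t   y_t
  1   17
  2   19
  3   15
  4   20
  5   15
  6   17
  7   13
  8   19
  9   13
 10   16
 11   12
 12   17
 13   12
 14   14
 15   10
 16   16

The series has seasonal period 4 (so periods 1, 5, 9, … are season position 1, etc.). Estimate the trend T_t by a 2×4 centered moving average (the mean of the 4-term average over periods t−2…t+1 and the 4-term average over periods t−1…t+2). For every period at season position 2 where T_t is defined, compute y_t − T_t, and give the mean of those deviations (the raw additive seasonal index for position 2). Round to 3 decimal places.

1.000

Season position 2 occurs at t = 6, 10, 14 (where T_t is defined).
t=6: T_6 = 16.12500; y_6 − T_6 = 17 − 16.12500 = 0.87500
t=10: T_10 = 14.75000; y_10 − T_10 = 16 − 14.75000 = 1.25000
t=14: T_14 = 13.12500; y_14 − T_14 = 14 − 13.12500 = 0.87500
Mean deviation: (0.87500 + 1.25000 + 0.87500) / 3 = 1.000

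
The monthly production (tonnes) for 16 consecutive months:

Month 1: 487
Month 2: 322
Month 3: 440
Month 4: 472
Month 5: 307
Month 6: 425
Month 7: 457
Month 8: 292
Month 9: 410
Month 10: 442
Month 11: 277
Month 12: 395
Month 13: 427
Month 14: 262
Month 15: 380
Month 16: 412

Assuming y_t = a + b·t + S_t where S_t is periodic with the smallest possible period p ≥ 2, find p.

3

First differences y_{t+1} − y_t: -165, 118, 32, -165, 118, 32, -165, 118, …
The difference pattern repeats every 3 terms and not for any smaller step, so p = 3.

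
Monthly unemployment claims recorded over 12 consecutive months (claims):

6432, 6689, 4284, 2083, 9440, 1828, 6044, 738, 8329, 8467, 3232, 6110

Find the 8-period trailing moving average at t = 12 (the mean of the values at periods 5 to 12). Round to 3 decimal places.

Sum of periods 5–12: 9440 + 1828 + 6044 + 738 + 8329 + 8467 + 3232 + 6110 = 44188
Divide by 8: 44188 / 8 = 5523.500

5523.500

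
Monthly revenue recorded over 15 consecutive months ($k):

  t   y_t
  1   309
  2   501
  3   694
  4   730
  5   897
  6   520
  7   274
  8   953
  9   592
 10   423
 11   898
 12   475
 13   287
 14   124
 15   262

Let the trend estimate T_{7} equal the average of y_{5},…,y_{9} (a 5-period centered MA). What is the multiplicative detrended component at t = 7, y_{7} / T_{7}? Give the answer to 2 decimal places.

Trend T_7 = (897 + 520 + 274 + 953 + 592) / 5 = 3236/5 = 647.2000
Ratio to trend: 274 / 647.2000 = 0.42

0.42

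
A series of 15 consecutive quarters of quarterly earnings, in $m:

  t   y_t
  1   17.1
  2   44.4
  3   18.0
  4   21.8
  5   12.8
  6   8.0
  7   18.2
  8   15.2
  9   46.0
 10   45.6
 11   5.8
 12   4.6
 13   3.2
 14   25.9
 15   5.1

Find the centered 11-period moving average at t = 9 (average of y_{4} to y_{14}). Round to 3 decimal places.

18.827

Sum of periods 4–14: 21.8 + 12.8 + 8.0 + 18.2 + 15.2 + 46.0 + 45.6 + 5.8 + 4.6 + 3.2 + 25.9 = 207.1
Divide by 11: 207.1 / 11 = 18.827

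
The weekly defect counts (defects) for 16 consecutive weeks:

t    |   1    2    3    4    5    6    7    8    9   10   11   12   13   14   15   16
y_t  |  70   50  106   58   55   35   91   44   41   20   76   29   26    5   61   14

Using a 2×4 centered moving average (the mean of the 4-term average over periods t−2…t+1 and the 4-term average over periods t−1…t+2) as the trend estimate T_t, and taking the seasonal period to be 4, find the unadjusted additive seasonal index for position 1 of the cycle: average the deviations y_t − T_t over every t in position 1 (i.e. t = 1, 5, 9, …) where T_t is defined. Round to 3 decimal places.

Season position 1 occurs at t = 5, 9, 13 (where T_t is defined).
t=5: T_5 = 61.62500; y_5 − T_5 = 55 − 61.62500 = -6.62500
t=9: T_9 = 47.12500; y_9 − T_9 = 41 − 47.12500 = -6.12500
t=13: T_13 = 32.12500; y_13 − T_13 = 26 − 32.12500 = -6.12500
Mean deviation: (-6.62500 + -6.12500 + -6.12500) / 3 = -6.292

-6.292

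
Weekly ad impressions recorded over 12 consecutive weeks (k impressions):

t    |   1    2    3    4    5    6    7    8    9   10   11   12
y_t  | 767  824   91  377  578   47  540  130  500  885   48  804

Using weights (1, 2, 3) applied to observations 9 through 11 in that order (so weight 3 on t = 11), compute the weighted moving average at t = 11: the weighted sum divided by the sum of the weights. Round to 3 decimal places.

Weighted sum: 1·500 + 2·885 + 3·48 = 500 + 1770 + 144 = 2414
Weight total: 1 + 2 + 3 = 6
WMA = 2414 / 6 = 402.333

402.333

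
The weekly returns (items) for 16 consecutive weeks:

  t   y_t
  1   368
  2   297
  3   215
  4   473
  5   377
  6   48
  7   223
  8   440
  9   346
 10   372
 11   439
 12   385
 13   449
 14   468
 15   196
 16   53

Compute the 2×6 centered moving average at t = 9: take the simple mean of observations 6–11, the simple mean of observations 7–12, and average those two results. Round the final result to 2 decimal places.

Sum over 6–11: 48 + 223 + 440 + 346 + 372 + 439 = 1868
Sum over 7–12: 223 + 440 + 346 + 372 + 439 + 385 = 2205
CMA at t=9 = (1868 + 2205) / (2·6) = 4073 / 12 = 339.42

339.42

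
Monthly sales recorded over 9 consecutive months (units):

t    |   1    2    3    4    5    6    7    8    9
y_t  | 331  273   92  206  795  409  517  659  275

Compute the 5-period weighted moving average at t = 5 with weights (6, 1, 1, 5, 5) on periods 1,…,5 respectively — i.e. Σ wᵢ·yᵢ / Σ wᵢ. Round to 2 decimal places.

408.67

Weighted sum: 6·331 + 1·273 + 1·92 + 5·206 + 5·795 = 1986 + 273 + 92 + 1030 + 3975 = 7356
Weight total: 6 + 1 + 1 + 5 + 5 = 18
WMA = 7356 / 18 = 408.67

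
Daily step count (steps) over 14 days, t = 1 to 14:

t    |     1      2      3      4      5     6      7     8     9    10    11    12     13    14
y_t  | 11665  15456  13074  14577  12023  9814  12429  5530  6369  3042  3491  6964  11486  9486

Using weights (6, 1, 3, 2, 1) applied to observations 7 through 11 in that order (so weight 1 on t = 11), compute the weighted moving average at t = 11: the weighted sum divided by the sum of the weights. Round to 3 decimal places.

8368.154

Weighted sum: 6·12429 + 1·5530 + 3·6369 + 2·3042 + 1·3491 = 74574 + 5530 + 19107 + 6084 + 3491 = 108786
Weight total: 6 + 1 + 3 + 2 + 1 = 13
WMA = 108786 / 13 = 8368.154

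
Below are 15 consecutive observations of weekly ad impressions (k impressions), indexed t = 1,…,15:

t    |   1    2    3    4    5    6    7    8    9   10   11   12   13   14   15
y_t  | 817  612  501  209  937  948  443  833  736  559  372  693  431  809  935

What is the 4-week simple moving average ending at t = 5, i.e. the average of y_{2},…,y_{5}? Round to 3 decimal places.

564.750

Sum of periods 2–5: 612 + 501 + 209 + 937 = 2259
Divide by 4: 2259 / 4 = 564.750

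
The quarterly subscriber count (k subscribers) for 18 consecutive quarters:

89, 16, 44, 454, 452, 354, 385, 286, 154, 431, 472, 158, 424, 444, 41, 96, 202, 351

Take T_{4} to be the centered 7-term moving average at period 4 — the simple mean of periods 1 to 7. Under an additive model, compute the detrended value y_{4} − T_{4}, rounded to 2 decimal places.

Trend T_4 = (89 + 16 + 44 + 454 + 452 + 354 + 385) / 7 = 1794/7 = 256.2857
Detrended value: 454 − 256.2857 = 197.71

197.71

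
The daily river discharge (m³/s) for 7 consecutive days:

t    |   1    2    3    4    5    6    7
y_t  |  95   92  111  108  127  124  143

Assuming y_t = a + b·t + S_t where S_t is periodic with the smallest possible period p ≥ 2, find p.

First differences y_{t+1} − y_t: -3, 19, -3, 19, -3, 19, …
The difference pattern repeats every 2 terms and not for any smaller step, so p = 2.

2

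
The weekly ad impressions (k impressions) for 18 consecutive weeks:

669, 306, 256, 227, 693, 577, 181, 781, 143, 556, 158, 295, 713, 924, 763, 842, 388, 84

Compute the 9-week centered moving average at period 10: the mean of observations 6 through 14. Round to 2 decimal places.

480.89

Sum of periods 6–14: 577 + 181 + 781 + 143 + 556 + 158 + 295 + 713 + 924 = 4328
Divide by 9: 4328 / 9 = 480.89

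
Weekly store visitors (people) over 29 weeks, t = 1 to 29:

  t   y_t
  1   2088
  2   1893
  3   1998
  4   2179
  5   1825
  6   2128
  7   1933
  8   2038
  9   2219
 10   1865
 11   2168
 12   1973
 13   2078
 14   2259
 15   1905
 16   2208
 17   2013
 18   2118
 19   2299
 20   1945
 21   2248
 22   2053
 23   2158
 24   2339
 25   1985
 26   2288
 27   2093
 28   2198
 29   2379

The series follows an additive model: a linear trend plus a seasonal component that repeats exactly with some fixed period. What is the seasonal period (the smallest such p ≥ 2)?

First differences y_{t+1} − y_t: -195, 105, 181, -354, 303, -195, 105, 181, -354, 303, -195, 105, …
The difference pattern repeats every 5 terms and not for any smaller step, so p = 5.

5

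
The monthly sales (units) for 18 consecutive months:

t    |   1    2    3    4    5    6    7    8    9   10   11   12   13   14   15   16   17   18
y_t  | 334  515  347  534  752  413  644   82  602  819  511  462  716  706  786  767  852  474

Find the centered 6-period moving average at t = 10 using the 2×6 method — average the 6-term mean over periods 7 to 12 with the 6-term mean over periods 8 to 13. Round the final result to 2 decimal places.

Sum over 7–12: 644 + 82 + 602 + 819 + 511 + 462 = 3120
Sum over 8–13: 82 + 602 + 819 + 511 + 462 + 716 = 3192
CMA at t=10 = (3120 + 3192) / (2·6) = 6312 / 12 = 526.00

526.00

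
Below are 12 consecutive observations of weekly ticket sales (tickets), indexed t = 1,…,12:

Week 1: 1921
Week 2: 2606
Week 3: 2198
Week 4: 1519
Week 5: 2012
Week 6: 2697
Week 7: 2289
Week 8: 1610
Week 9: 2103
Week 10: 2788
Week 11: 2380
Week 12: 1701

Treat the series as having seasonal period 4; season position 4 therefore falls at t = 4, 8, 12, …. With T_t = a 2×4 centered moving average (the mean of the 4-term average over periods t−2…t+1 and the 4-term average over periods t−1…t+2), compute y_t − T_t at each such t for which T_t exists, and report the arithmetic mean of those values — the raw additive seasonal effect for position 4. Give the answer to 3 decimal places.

-576.125

Season position 4 occurs at t = 4, 8 (where T_t is defined).
t=4: T_4 = 2095.12500; y_4 − T_4 = 1519 − 2095.12500 = -576.12500
t=8: T_8 = 2186.12500; y_8 − T_8 = 1610 − 2186.12500 = -576.12500
Mean deviation: (-576.12500 + -576.12500) / 2 = -576.125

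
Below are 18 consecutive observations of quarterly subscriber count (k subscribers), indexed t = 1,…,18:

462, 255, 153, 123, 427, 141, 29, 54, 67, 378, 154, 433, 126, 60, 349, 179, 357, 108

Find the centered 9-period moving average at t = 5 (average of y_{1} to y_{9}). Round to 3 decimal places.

Sum of periods 1–9: 462 + 255 + 153 + 123 + 427 + 141 + 29 + 54 + 67 = 1711
Divide by 9: 1711 / 9 = 190.111

190.111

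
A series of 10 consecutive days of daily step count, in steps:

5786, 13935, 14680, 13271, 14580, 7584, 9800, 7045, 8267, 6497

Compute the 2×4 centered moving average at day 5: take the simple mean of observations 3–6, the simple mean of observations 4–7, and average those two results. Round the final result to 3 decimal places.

11918.750

Sum over 3–6: 14680 + 13271 + 14580 + 7584 = 50115
Sum over 4–7: 13271 + 14580 + 7584 + 9800 = 45235
CMA at t=5 = (50115 + 45235) / (2·4) = 95350 / 8 = 11918.750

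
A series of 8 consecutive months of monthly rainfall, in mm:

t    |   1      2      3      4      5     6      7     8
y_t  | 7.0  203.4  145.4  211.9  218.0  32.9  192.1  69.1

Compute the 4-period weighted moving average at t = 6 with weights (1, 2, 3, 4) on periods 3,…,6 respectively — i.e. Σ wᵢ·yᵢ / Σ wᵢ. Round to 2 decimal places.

Weighted sum: 1·145.4 + 2·211.9 + 3·218.0 + 4·32.9 = 145.4 + 423.8 + 654.0 + 131.6 = 1354.8
Weight total: 1 + 2 + 3 + 4 = 10
WMA = 1354.8 / 10 = 135.48

135.48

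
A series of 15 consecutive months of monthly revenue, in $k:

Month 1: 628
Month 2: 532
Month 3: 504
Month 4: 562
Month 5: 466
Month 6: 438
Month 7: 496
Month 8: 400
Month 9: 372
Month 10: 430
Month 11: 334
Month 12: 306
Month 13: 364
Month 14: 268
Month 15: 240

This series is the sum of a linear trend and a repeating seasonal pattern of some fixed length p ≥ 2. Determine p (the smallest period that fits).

First differences y_{t+1} − y_t: -96, -28, 58, -96, -28, 58, -96, -28, …
The difference pattern repeats every 3 terms and not for any smaller step, so p = 3.

3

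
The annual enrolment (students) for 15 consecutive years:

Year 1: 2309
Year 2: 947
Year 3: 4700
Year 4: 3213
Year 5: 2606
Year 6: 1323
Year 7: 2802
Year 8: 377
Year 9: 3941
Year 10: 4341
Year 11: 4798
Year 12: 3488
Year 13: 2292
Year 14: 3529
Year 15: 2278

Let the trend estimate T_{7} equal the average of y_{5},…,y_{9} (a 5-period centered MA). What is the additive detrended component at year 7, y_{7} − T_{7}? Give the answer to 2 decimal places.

Trend T_7 = (2606 + 1323 + 2802 + 377 + 3941) / 5 = 11049/5 = 2209.8000
Detrended value: 2802 − 2209.8000 = 592.20

592.20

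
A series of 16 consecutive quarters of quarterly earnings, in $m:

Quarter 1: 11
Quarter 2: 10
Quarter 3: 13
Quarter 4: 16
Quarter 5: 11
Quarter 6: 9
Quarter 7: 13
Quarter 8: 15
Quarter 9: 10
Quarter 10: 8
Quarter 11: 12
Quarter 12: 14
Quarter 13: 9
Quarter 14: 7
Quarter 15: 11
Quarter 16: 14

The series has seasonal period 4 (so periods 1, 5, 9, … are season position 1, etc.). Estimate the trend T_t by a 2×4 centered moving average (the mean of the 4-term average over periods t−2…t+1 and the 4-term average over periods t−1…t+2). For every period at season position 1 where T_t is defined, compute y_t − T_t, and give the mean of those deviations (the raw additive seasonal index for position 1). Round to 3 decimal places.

-1.333

Season position 1 occurs at t = 5, 9, 13 (where T_t is defined).
t=5: T_5 = 12.25000; y_5 − T_5 = 11 − 12.25000 = -1.25000
t=9: T_9 = 11.37500; y_9 − T_9 = 10 − 11.37500 = -1.37500
t=13: T_13 = 10.37500; y_13 − T_13 = 9 − 10.37500 = -1.37500
Mean deviation: (-1.25000 + -1.37500 + -1.37500) / 3 = -1.333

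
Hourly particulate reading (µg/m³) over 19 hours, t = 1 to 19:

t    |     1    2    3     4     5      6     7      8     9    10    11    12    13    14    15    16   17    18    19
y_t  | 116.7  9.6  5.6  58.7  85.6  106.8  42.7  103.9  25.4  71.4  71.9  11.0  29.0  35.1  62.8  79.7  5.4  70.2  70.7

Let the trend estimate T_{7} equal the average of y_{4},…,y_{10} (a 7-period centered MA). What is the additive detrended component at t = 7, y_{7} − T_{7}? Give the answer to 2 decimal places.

Trend T_7 = (58.7 + 85.6 + 106.8 + 42.7 + 103.9 + 25.4 + 71.4) / 7 = 494.5/7 = 70.6429
Detrended value: 42.7 − 70.6429 = -27.94

-27.94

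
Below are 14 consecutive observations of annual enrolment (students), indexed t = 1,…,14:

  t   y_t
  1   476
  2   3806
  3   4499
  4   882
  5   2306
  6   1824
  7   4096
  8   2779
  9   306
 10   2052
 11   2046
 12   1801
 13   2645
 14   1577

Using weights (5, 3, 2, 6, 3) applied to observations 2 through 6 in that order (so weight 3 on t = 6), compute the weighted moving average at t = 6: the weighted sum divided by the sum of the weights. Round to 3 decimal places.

2821.000

Weighted sum: 5·3806 + 3·4499 + 2·882 + 6·2306 + 3·1824 = 19030 + 13497 + 1764 + 13836 + 5472 = 53599
Weight total: 5 + 3 + 2 + 6 + 3 = 19
WMA = 53599 / 19 = 2821.000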